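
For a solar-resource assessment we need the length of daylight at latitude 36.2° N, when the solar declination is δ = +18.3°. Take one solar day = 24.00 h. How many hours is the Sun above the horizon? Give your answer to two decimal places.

cos h₀ = −tan ϕ · tan δ = −tan(+36.2°) × tan(+18.300°) = -0.2420, so h₀ = 1.8153 rad = 104.01°.
Daylight = 2h₀/(2π) × 24.00 h = (1.8153/π) × 24.00 = 13.87 h.

13.87 h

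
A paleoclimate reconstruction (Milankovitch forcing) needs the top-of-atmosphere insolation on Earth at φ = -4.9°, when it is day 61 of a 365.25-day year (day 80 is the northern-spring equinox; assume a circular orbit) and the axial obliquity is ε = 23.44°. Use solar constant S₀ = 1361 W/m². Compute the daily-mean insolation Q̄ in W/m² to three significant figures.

Q̄ ≈ 436 W/m²

Solar longitude: λ_s = 360° × (61 − 80)/365.25 = -18.727°, i.e. -18.727° + 360° = 341.273°.
sin δ = sin 23.44° × sin 341.273° = -0.12771, so δ = -7.337°.
cos H₀ = −tan(-4.9°) tan(-7.337°) = -0.0110, H₀ = 1.5818 rad.
Bracket: H₀ sin φ sin δ + cos φ cos δ sin H₀ = 1.5818×-0.08542×-0.12771 + 0.99635×0.99181×0.99994 = 0.017256 + 0.988131 = 1.005387.
Q̄ = (S₀/π) × [bracket] = (1361/π) × 1.005387 = 435.6 W/m².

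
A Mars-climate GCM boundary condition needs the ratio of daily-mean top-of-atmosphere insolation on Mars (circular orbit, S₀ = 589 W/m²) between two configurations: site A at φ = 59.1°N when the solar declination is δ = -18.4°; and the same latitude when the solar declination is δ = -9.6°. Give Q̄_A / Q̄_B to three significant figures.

Q̄_A / Q̄_B ≈ 0.461

— Configuration A (φ=+59.1°):
cos H₀ = −tan(+59.1°) tan(-18.400°) = 0.5558, H₀ = 0.9814 rad.
Bracket: H₀ sin φ sin δ + cos φ cos δ sin H₀ = 0.9814×0.85806×-0.31565 + 0.51354×0.94888×0.83130 = -0.265809 + 0.405082 = 0.139273.
Q̄ = (S₀/π) × [bracket] = (589/π) × 0.139273 = 26.112 W/m².
— Configuration B (φ=+59.1°):
cos H₀ = −tan(+59.1°) tan(-9.600°) = 0.2826, H₀ = 1.2843 rad.
Bracket: H₀ sin φ sin δ + cos φ cos δ sin H₀ = 1.2843×0.85806×-0.16677 + 0.51354×0.98600×0.95924 = -0.183782 + 0.485712 = 0.301930.
Q̄ = (S₀/π) × [bracket] = (589/π) × 0.301930 = 56.607 W/m².
Ratio Q̄_A / Q̄_B = 26.112 / 56.607 = 0.4613.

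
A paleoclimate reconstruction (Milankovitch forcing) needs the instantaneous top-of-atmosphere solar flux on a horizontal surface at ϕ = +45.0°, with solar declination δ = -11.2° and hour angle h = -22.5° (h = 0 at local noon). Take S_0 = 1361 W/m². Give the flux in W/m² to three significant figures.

685 W/m²

cos θ_z = sin ϕ sin δ + cos ϕ cos δ cos h = -0.137344 + 0.640840 = 0.503496.
Flux = S_0 · cos θ_z = 1361 × 0.503496 = 685.3 W/m².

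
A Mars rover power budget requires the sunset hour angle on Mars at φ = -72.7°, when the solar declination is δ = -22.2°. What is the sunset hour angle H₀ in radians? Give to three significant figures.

H₀ = 3.14 rad

Sunrise equation: cos H₀ = −tan φ · tan δ = -1.3102 ≤ −1, so the Sun never sets (polar day) and H₀ = π.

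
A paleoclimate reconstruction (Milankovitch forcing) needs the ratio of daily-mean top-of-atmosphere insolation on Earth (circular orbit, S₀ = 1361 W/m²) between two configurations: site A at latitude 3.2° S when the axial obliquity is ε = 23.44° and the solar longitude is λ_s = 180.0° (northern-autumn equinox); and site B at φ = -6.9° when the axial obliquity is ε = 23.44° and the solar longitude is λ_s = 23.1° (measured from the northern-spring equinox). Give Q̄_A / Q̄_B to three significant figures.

— Configuration A (φ=-3.2°):
Solar declination: sin δ = sin ε · sin λ_s = sin 23.44° × sin 180.0° = 0.00000, so δ = +0.000°.
cos H₀ = −tan(-3.2°) tan(+0.000°) = 0.0000, H₀ = 1.5708 rad.
Bracket: H₀ sin φ sin δ + cos φ cos δ sin H₀ = 1.5708×-0.05582×0.00000 + 0.99844×1.00000×1.00000 = -0.000000 + 0.998440 = 0.998440.
Q̄ = (S₀/π) × [bracket] = (1361/π) × 0.998440 = 432.54 W/m².
— Configuration B (φ=-6.9°):
Solar declination: sin δ = sin ε · sin λ_s = sin 23.44° × sin 23.1° = 0.15607, so δ = +8.979°.
cos H₀ = −tan(-6.9°) tan(+8.979°) = 0.0191, H₀ = 1.5517 rad.
Bracket: H₀ sin φ sin δ + cos φ cos δ sin H₀ = 1.5517×-0.12014×0.15607 + 0.99276×0.98775×0.99982 = -0.029095 + 0.980422 = 0.951327.
Q̄ = (S₀/π) × [bracket] = (1361/π) × 0.951327 = 412.13 W/m².
Ratio Q̄_A / Q̄_B = 432.54 / 412.13 = 1.050.

Q̄_A / Q̄_B ≈ 1.05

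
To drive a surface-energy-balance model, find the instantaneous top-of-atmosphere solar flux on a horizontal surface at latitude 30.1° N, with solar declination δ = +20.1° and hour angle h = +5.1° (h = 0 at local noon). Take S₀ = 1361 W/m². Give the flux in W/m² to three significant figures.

1.34e+03 W/m²

cos θ_z = sin φ sin δ + cos φ cos δ cos h = 0.172349 + 0.809242 = 0.981591.
Flux = S₀ · cos θ_z = 1361 × 0.981591 = 1336 W/m².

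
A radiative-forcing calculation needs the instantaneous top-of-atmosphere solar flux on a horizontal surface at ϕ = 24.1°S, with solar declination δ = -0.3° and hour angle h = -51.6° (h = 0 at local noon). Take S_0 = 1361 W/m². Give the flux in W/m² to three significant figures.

cos θ_z = sin ϕ sin δ + cos ϕ cos δ cos h = 0.002138 + 0.566997 = 0.569135.
Flux = S_0 · cos θ_z = 1361 × 0.569135 = 774.6 W/m².

775 W/m²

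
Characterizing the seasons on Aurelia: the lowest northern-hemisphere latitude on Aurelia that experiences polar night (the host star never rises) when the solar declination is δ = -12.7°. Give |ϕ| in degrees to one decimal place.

Polar night requires cos h₀ = −tan ϕ tan δ ≥ 1, i.e. tan ϕ tan δ ≤ −1.
The boundary is |tan ϕ| · |tan δ| = 1, so |ϕ| = 90° − |δ| = 90° − 12.7° = 77.3° in the northern hemisphere.

|ϕ| = 77.3°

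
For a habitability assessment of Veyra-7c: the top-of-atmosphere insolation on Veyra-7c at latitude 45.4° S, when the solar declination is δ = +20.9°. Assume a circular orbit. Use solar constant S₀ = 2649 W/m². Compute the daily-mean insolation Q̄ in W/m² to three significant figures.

cos H₀ = −tan(-45.4°) tan(+20.900°) = 0.3872, H₀ = 1.1732 rad.
Bracket: H₀ sin φ sin δ + cos φ cos δ sin H₀ = 1.1732×-0.71203×0.35674 + 0.70215×0.93420×0.92198 = -0.298004 + 0.604771 = 0.306767.
Q̄ = (S₀/π) × [bracket] = (2649/π) × 0.306767 = 258.7 W/m².

Q̄ ≈ 259 W/m²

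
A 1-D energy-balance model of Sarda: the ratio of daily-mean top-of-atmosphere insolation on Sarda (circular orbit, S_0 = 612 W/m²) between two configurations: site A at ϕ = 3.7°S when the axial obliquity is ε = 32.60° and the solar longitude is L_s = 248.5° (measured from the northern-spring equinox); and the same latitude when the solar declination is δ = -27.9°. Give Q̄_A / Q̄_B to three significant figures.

Q̄_A / Q̄_B ≈ 0.984

— Configuration A (ϕ=-3.7°):
Solar declination: sin δ = sin ε · sin L_s = sin 32.60° × sin 248.5° = -0.50128, so δ = -30.085°.
cos h₀ = −tan(-3.7°) tan(-30.085°) = -0.0375, h₀ = 1.6083 rad.
Bracket: h₀ sin ϕ sin δ + cos ϕ cos δ sin h₀ = 1.6083×-0.06453×-0.50128 + 0.99792×0.86528×0.99930 = 0.052025 + 0.862876 = 0.914901.
Q̄ = (S_0/π) × [bracket] = (612/π) × 0.914901 = 178.23 W/m².
— Configuration B (ϕ=-3.7°):
cos h₀ = −tan(-3.7°) tan(-27.900°) = -0.0342, h₀ = 1.6050 rad.
Bracket: h₀ sin ϕ sin δ + cos ϕ cos δ sin h₀ = 1.6050×-0.06453×-0.46793 + 0.99792×0.88377×0.99941 = 0.048464 + 0.881411 = 0.929875.
Q̄ = (S_0/π) × [bracket] = (612/π) × 0.929875 = 181.14 W/m².
Ratio Q̄_A / Q̄_B = 178.23 / 181.14 = 0.9839.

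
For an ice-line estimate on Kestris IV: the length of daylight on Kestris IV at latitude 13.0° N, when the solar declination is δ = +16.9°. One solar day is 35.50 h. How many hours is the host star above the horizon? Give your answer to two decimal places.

18.54 h

cos H₀ = −tan φ · tan δ = −tan(+13.0°) × tan(+16.900°) = -0.0701, so H₀ = 1.6410 rad = 94.02°.
Daylight = 2H₀/(2π) × 35.50 h = (1.6410/π) × 35.50 = 18.54 h.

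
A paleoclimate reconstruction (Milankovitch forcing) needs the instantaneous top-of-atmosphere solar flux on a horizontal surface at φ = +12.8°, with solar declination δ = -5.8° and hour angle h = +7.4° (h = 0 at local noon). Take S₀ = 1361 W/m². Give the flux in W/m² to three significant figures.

cos θ_z = sin φ sin δ + cos φ cos δ cos h = -0.022389 + 0.962077 = 0.939688.
Flux = S₀ · cos θ_z = 1361 × 0.939688 = 1279 W/m².

1.28e+03 W/m²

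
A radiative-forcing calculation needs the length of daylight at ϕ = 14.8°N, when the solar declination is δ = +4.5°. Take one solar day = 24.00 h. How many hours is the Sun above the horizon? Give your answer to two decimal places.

12.16 h

cos h₀ = −tan ϕ · tan δ = −tan(+14.8°) × tan(+4.500°) = -0.0208, so h₀ = 1.5916 rad = 91.19°.
Daylight = 2h₀/(2π) × 24.00 h = (1.5916/π) × 24.00 = 12.16 h.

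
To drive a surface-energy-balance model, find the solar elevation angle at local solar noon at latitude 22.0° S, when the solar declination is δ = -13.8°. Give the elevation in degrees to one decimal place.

At local noon the hour angle is zero, so the zenith angle equals |ϕ − δ| = |-22.0° − (-13.800°)| = 8.200°.
Elevation = 90° − 8.200° = 81.8°.

81.8°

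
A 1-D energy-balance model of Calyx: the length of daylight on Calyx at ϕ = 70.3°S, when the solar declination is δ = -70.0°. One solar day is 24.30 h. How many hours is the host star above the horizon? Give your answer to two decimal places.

24.30 h

Sunrise equation: cos h₀ = −tan ϕ · tan δ = -7.6734 ≤ −1, so the host star never sets (polar day) and h₀ = π.
Daylight = 2h₀/(2π) × 24.30 h = (3.1416/π) × 24.30 = 24.30 h.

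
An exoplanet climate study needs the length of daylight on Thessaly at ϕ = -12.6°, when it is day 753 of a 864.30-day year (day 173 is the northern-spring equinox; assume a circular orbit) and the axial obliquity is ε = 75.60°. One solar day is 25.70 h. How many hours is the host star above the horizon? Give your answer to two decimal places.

Solar longitude: L_s = 360° × (753 − 173)/864.30 = 241.583°.
sin δ = sin 75.60° × sin 241.583° = -0.85187, so δ = -58.416°.
cos h₀ = −tan ϕ · tan δ = −tan(-12.6°) × tan(-58.416°) = -0.3636, so h₀ = 1.9429 rad = 111.32°.
Daylight = 2h₀/(2π) × 25.70 h = (1.9429/π) × 25.70 = 15.89 h.

15.89 h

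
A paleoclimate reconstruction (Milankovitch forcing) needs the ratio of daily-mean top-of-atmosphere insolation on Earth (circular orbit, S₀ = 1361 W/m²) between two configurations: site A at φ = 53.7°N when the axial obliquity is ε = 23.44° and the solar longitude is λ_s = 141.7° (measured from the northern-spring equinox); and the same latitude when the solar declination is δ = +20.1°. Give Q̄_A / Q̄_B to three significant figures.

— Configuration A (φ=+53.7°):
Solar declination: sin δ = sin ε · sin λ_s = sin 23.44° × sin 141.7° = 0.24654, so δ = +14.273°.
cos H₀ = −tan(+53.7°) tan(+14.273°) = -0.3463, H₀ = 1.9244 rad.
Bracket: H₀ sin φ sin δ + cos φ cos δ sin H₀ = 1.9244×0.80593×0.24654 + 0.59201×0.96913×0.93812 = 0.382367 + 0.538232 = 0.920599.
Q̄ = (S₀/π) × [bracket] = (1361/π) × 0.920599 = 398.82 W/m².
— Configuration B (φ=+53.7°):
cos H₀ = −tan(+53.7°) tan(+20.100°) = -0.4982, H₀ = 2.0923 rad.
Bracket: H₀ sin φ sin δ + cos φ cos δ sin H₀ = 2.0923×0.80593×0.34366 + 0.59201×0.93909×0.86707 = 0.579496 + 0.482048 = 1.061544.
Q̄ = (S₀/π) × [bracket] = (1361/π) × 1.061544 = 459.88 W/m².
Ratio Q̄_A / Q̄_B = 398.82 / 459.88 = 0.8672.

Q̄_A / Q̄_B ≈ 0.867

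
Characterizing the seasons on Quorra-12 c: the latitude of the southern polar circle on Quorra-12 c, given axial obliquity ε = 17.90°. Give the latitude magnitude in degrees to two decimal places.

The polar circle is the lowest latitude that experiences at least one full rotation of continuous darkness at the northern-summer solstice; it lies at |ϕ| = 90° − ε = 90° − 17.90° = 72.10°.

72.10°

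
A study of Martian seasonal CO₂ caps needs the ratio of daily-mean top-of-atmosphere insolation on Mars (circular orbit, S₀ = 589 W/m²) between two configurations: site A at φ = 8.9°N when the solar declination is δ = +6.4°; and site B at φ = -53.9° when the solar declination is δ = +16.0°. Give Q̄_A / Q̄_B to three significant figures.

Q̄_A / Q̄_B ≈ 3.87

— Configuration A (φ=+8.9°):
cos H₀ = −tan(+8.9°) tan(+6.400°) = -0.0176, H₀ = 1.5884 rad.
Bracket: H₀ sin φ sin δ + cos φ cos δ sin H₀ = 1.5884×0.15471×0.11147 + 0.98796×0.99377×0.99985 = 0.027393 + 0.981658 = 1.009051.
Q̄ = (S₀/π) × [bracket] = (589/π) × 1.009051 = 189.18 W/m².
— Configuration B (φ=-53.9°):
cos H₀ = −tan(-53.9°) tan(+16.000°) = 0.3932, H₀ = 1.1667 rad.
Bracket: H₀ sin φ sin δ + cos φ cos δ sin H₀ = 1.1667×-0.80799×0.27564 + 0.58920×0.96126×0.91944 = -0.259841 + 0.520747 = 0.260906.
Q̄ = (S₀/π) × [bracket] = (589/π) × 0.260906 = 48.916 W/m².
Ratio Q̄_A / Q̄_B = 189.18 / 48.916 = 3.867.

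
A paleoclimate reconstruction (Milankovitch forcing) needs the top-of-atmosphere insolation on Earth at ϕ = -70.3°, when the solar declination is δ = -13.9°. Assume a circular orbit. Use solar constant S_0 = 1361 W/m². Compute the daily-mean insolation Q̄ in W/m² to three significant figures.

cos h₀ = −tan(-70.3°) tan(-13.900°) = -0.6912, h₀ = 2.3339 rad.
Bracket: h₀ sin ϕ sin δ + cos ϕ cos δ sin h₀ = 2.3339×-0.94147×-0.24023 + 0.33710×0.97072×0.72269 = 0.527857 + 0.236486 = 0.764343.
Q̄ = (S_0/π) × [bracket] = (1361/π) × 0.764343 = 331.1 W/m².

Q̄ ≈ 331 W/m²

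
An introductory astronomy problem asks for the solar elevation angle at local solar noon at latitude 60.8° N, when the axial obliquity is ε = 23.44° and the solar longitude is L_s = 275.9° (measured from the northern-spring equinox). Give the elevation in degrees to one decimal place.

5.9°

Solar declination: sin δ = sin ε · sin L_s = sin 23.44° × sin 275.9° = -0.39568, so δ = -23.308°.
At local noon the hour angle is zero, so the zenith angle equals |ϕ − δ| = |+60.8° − (-23.308°)| = 84.108°.
Elevation = 90° − 84.108° = 5.9°.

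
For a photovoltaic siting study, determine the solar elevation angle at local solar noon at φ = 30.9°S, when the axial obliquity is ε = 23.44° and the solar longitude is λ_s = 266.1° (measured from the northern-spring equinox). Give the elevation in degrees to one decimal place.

82.5°

Solar declination: sin δ = sin ε · sin λ_s = sin 23.44° × sin 266.1° = -0.39687, so δ = -23.382°.
At local noon the hour angle is zero, so the zenith angle equals |φ − δ| = |-30.9° − (-23.382°)| = 7.518°.
Elevation = 90° − 7.518° = 82.5°.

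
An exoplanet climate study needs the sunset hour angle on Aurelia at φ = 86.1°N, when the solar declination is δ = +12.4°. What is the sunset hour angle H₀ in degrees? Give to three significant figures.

Sunrise equation: cos H₀ = −tan φ · tan δ = -3.2251 ≤ −1, so the host star never sets (polar day) and H₀ = π.

H₀ = 180°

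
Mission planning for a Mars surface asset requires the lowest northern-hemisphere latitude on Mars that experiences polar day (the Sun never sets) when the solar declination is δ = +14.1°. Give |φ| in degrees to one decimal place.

|φ| = 75.9°

Polar day requires cos H₀ = −tan φ tan δ ≤ −1, i.e. tan φ tan δ ≥ 1.
The boundary is |tan φ| · |tan δ| = 1, so |φ| = 90° − |δ| = 90° − 14.1° = 75.9° in the northern hemisphere.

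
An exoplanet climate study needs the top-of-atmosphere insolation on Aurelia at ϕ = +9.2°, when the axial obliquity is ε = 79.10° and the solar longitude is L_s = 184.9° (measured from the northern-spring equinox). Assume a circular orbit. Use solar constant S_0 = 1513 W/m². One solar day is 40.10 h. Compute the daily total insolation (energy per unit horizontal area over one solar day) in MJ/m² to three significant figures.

66.9 MJ/m²

Solar declination: sin δ = sin ε · sin L_s = sin 79.10° × sin 184.9° = -0.08388, so δ = -4.811°.
cos h₀ = −tan(+9.2°) tan(-4.811°) = 0.0136, h₀ = 1.5572 rad.
Bracket: h₀ sin ϕ sin δ + cos ϕ cos δ sin h₀ = 1.5572×0.15988×-0.08388 + 0.98714×0.99648×0.99991 = -0.020883 + 0.983577 = 0.962694.
Q̄ = (S_0/π) × [bracket] = (1513/π) × 0.962694 = 463.64 W/m².
Daily total = Q̄ × 40.10 h × 3600 s/h = 463.64 × 40.10 × 3600 / 10⁶ = 66.93 MJ/m².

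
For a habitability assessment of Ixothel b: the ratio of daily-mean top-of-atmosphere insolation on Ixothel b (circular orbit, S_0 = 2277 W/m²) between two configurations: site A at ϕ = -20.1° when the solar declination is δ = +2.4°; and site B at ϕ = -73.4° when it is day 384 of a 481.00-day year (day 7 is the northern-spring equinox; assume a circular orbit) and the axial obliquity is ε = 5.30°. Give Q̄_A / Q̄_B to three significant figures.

Q̄_A / Q̄_B ≈ 2.11

— Configuration A (ϕ=-20.1°):
cos h₀ = −tan(-20.1°) tan(+2.400°) = 0.0153, h₀ = 1.5555 rad.
Bracket: h₀ sin ϕ sin δ + cos ϕ cos δ sin h₀ = 1.5555×-0.34366×0.04188 + 0.93909×0.99912×0.99988 = -0.022388 + 0.938151 = 0.915763.
Q̄ = (S_0/π) × [bracket] = (2277/π) × 0.915763 = 663.74 W/m².
— Configuration B (ϕ=-73.4°):
Solar longitude: L_s = 360° × (384 − 7)/481.00 = 282.162°.
sin δ = sin 5.30° × sin 282.162° = -0.09030, so δ = -5.181°.
cos h₀ = −tan(-73.4°) tan(-5.181°) = -0.3041, h₀ = 1.8798 rad.
Bracket: h₀ sin ϕ sin δ + cos ϕ cos δ sin h₀ = 1.8798×-0.95832×-0.09030 + 0.28569×0.99591×0.95263 = 0.162671 + 0.271044 = 0.433715.
Q̄ = (S_0/π) × [bracket] = (2277/π) × 0.433715 = 314.35 W/m².
Ratio Q̄_A / Q̄_B = 663.74 / 314.35 = 2.111.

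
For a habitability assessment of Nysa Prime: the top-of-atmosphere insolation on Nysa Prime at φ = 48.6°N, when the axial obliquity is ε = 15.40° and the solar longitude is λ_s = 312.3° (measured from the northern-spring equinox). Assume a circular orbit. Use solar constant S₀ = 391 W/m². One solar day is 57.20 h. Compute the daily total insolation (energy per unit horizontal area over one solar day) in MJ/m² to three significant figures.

11.1 MJ/m²

Solar declination: sin δ = sin ε · sin λ_s = sin 15.40° × sin 312.3° = -0.19641, so δ = -11.327°.
cos H₀ = −tan(+48.6°) tan(-11.327°) = 0.2272, H₀ = 1.3416 rad.
Bracket: H₀ sin φ sin δ + cos φ cos δ sin H₀ = 1.3416×0.75011×-0.19641 + 0.66131×0.98052×0.97385 = -0.197657 + 0.631471 = 0.433814.
Q̄ = (S₀/π) × [bracket] = (391/π) × 0.433814 = 53.992 W/m².
Daily total = Q̄ × 57.20 h × 3600 s/h = 53.992 × 57.20 × 3600 / 10⁶ = 11.12 MJ/m².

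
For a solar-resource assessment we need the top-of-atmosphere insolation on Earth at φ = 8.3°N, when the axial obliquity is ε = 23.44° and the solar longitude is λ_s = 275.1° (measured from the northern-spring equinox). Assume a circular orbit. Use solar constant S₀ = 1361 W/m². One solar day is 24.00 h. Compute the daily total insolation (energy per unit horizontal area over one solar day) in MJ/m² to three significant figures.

30.7 MJ/m²

Solar declination: sin δ = sin ε · sin λ_s = sin 23.44° × sin 275.1° = -0.39621, so δ = -23.342°.
cos H₀ = −tan(+8.3°) tan(-23.342°) = 0.0630, H₀ = 1.5078 rad.
Bracket: H₀ sin φ sin δ + cos φ cos δ sin H₀ = 1.5078×0.14436×-0.39621 + 0.98953×0.91816×0.99802 = -0.086241 + 0.906748 = 0.820507.
Q̄ = (S₀/π) × [bracket] = (1361/π) × 0.820507 = 355.46 W/m².
Daily total = Q̄ × 24.00 h × 3600 s/h = 355.46 × 24.00 × 3600 / 10⁶ = 30.71 MJ/m².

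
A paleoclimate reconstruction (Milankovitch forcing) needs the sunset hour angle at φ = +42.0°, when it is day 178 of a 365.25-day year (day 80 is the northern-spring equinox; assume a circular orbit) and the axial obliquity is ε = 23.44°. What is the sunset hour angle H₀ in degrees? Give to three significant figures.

H₀ = 113°

Solar longitude: λ_s = 360° × (178 − 80)/365.25 = 96.591°.
sin δ = sin 23.44° × sin 96.591° = 0.39516, so δ = +23.276°.
cos H₀ = −tan φ · tan δ = −tan(+42.0°) × tan(+23.276°) = -0.3873, so H₀ = 1.9685 rad = 112.79°.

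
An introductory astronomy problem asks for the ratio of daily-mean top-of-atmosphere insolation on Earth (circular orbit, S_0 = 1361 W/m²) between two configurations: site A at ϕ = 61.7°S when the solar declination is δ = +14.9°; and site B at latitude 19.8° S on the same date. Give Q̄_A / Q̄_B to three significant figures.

Q̄_A / Q̄_B ≈ 0.206

— Configuration A (ϕ=-61.7°):
cos h₀ = −tan(-61.7°) tan(+14.900°) = 0.4942, h₀ = 1.0539 rad.
Bracket: h₀ sin ϕ sin δ + cos ϕ cos δ sin h₀ = 1.0539×-0.88048×0.25713 + 0.47409×0.96638×0.86937 = -0.238601 + 0.398303 = 0.159702.
Q̄ = (S_0/π) × [bracket] = (1361/π) × 0.159702 = 69.186 W/m².
— Configuration B (ϕ=-19.8°):
cos h₀ = −tan(-19.8°) tan(+14.900°) = 0.0958, h₀ = 1.4749 rad.
Bracket: h₀ sin ϕ sin δ + cos ϕ cos δ sin h₀ = 1.4749×-0.33874×0.25713 + 0.94088×0.96638×0.99540 = -0.128464 + 0.905065 = 0.776601.
Q̄ = (S_0/π) × [bracket] = (1361/π) × 0.776601 = 336.44 W/m².
Ratio Q̄_A / Q̄_B = 69.186 / 336.44 = 0.2056.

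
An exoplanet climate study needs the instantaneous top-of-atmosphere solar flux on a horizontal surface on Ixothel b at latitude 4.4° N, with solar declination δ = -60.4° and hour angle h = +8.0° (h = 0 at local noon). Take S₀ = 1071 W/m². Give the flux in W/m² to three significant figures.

cos θ_z = sin φ sin δ + cos φ cos δ cos h = -0.066707 + 0.487693 = 0.420986.
Flux = S₀ · cos θ_z = 1071 × 0.420986 = 450.9 W/m².

451 W/m²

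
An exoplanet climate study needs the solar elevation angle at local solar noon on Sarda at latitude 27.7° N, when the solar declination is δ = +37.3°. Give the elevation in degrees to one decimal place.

At local noon the hour angle is zero, so the zenith angle equals |φ − δ| = |+27.7° − (+37.300°)| = 9.600°.
Elevation = 90° − 9.600° = 80.4°.

80.4°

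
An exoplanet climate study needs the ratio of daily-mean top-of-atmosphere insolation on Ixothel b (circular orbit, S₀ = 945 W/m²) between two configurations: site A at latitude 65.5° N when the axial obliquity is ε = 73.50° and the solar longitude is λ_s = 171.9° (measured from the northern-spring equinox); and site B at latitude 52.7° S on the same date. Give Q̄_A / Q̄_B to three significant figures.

Q̄_A / Q̄_B ≈ 1.41

— Configuration A (φ=+65.5°):
Solar declination: sin δ = sin ε · sin λ_s = sin 73.50° × sin 171.9° = 0.13510, so δ = +7.764°.
cos H₀ = −tan(+65.5°) tan(+7.764°) = -0.2992, H₀ = 1.8746 rad.
Bracket: H₀ sin φ sin δ + cos φ cos δ sin H₀ = 1.8746×0.90996×0.13510 + 0.41469×0.99083×0.95419 = 0.230455 + 0.392065 = 0.622520.
Q̄ = (S₀/π) × [bracket] = (945/π) × 0.622520 = 187.26 W/m².
— Configuration B (φ=-52.7°):
cos H₀ = −tan(-52.7°) tan(+7.764°) = 0.1790, H₀ = 1.3908 rad.
Bracket: H₀ sin φ sin δ + cos φ cos δ sin H₀ = 1.3908×-0.79547×0.13510 + 0.60599×0.99083×0.98385 = -0.149466 + 0.590736 = 0.441270.
Q̄ = (S₀/π) × [bracket] = (945/π) × 0.441270 = 132.74 W/m².
Ratio Q̄_A / Q̄_B = 187.26 / 132.74 = 1.411.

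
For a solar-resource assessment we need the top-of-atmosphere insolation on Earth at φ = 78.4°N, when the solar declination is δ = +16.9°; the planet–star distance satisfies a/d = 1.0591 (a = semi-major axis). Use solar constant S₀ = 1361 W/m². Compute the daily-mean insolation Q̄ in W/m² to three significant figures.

Q̄ ≈ 435 W/m²

cos H₀ = −tan(+78.4°) tan(+16.900°) = -1.4801 ≤ −1 ⇒ polar day, H₀ = π.
Bracket: H₀ sin φ sin δ + cos φ cos δ sin H₀ = 3.1416×0.97958×0.29070 + 0.20108×0.95681×0.00000 = 0.894614 + 0.000000 = 0.894614.
Inverse-square distance factor (a/d)² = 1.0591² = 1.121693.
Q̄ = (S₀/π) × 1.121693 × [bracket] = (1361/π) × 1.121693 × 0.894614 = 434.7 W/m².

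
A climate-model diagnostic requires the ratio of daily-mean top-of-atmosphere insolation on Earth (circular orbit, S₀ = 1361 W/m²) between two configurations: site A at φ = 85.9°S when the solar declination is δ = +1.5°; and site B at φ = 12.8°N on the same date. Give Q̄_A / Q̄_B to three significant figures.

Q̄_A / Q̄_B ≈ 0.0359

— Configuration A (φ=-85.9°):
cos H₀ = −tan(-85.9°) tan(+1.500°) = 0.3653, H₀ = 1.1968 rad.
Bracket: H₀ sin φ sin δ + cos φ cos δ sin H₀ = 1.1968×-0.99744×0.02618 + 0.07150×0.99966×0.93088 = -0.031252 + 0.066535 = 0.035283.
Q̄ = (S₀/π) × [bracket] = (1361/π) × 0.035283 = 15.285 W/m².
— Configuration B (φ=+12.8°):
cos H₀ = −tan(+12.8°) tan(+1.500°) = -0.0059, H₀ = 1.5767 rad.
Bracket: H₀ sin φ sin δ + cos φ cos δ sin H₀ = 1.5767×0.22155×0.02618 + 0.97515×0.99966×0.99998 = 0.009145 + 0.974799 = 0.983944.
Q̄ = (S₀/π) × [bracket] = (1361/π) × 0.983944 = 426.26 W/m².
Ratio Q̄_A / Q̄_B = 15.285 / 426.26 = 0.03586.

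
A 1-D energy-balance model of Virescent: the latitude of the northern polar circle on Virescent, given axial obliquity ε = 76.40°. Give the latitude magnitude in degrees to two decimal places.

13.60°

The polar circle is the lowest latitude that experiences at least one full rotation of continuous daylight at the northern-summer solstice; it lies at |ϕ| = 90° − ε = 90° − 76.40° = 13.60°.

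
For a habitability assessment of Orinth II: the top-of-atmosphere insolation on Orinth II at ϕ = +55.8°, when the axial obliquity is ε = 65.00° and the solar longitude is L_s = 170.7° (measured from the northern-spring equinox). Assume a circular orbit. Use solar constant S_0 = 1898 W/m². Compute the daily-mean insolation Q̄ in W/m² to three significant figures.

Solar declination: sin δ = sin ε · sin L_s = sin 65.00° × sin 170.7° = 0.14646, so δ = +8.422°.
cos h₀ = −tan(+55.8°) tan(+8.422°) = -0.2179, h₀ = 1.7904 rad.
Bracket: h₀ sin ϕ sin δ + cos ϕ cos δ sin h₀ = 1.7904×0.82708×0.14646 + 0.56208×0.98922×0.97598 = 0.216879 + 0.542665 = 0.759544.
Q̄ = (S_0/π) × [bracket] = (1898/π) × 0.759544 = 458.9 W/m².

Q̄ ≈ 459 W/m²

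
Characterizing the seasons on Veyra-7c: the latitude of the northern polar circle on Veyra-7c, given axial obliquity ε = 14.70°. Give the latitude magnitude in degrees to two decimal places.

75.30°

The polar circle is the lowest latitude that experiences at least one full rotation of continuous daylight at the northern-summer solstice; it lies at |φ| = 90° − ε = 90° − 14.70° = 75.30°.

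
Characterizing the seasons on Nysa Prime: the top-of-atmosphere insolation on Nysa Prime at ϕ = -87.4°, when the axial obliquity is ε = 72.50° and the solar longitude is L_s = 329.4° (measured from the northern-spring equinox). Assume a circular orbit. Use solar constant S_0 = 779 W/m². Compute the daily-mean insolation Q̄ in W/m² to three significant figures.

Q̄ ≈ 378 W/m²

Solar declination: sin δ = sin ε · sin L_s = sin 72.50° × sin 329.4° = -0.48548, so δ = -29.044°.
cos h₀ = −tan(-87.4°) tan(-29.044°) = -12.2290 ≤ −1 ⇒ polar day, h₀ = π.
Bracket: h₀ sin ϕ sin δ + cos ϕ cos δ sin h₀ = 3.1416×-0.99897×-0.48548 + 0.04536×0.87425×0.00000 = 1.523613 + 0.000000 = 1.523613.
Q̄ = (S_0/π) × [bracket] = (779/π) × 1.523613 = 377.8 W/m².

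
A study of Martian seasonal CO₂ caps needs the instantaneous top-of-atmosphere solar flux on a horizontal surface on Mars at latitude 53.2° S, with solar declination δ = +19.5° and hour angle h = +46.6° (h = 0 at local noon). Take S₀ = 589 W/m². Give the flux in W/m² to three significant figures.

cos θ_z = sin φ sin δ + cos φ cos δ cos h = -0.267290 + 0.387974 = 0.120684.
Flux = S₀ · cos θ_z = 589 × 0.120684 = 71.08 W/m².

71.1 W/m²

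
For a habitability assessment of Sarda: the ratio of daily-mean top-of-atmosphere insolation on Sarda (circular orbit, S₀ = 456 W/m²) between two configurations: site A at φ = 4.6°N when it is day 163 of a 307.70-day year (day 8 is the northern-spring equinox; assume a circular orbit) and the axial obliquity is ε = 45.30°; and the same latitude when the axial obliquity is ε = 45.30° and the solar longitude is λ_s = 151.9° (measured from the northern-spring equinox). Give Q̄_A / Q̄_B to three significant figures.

— Configuration A (φ=+4.6°):
Solar longitude: λ_s = 360° × (163 − 8)/307.70 = 181.345°.
sin δ = sin 45.30° × sin 181.345° = -0.01669, so δ = -0.956°.
cos H₀ = −tan(+4.6°) tan(-0.956°) = 0.0013, H₀ = 1.5695 rad.
Bracket: H₀ sin φ sin δ + cos φ cos δ sin H₀ = 1.5695×0.08020×-0.01669 + 0.99678×0.99986×1.00000 = -0.002101 + 0.996640 = 0.994539.
Q̄ = (S₀/π) × [bracket] = (456/π) × 0.994539 = 144.36 W/m².
— Configuration B (φ=+4.6°):
Solar declination: sin δ = sin ε · sin λ_s = sin 45.30° × sin 151.9° = 0.33479, so δ = +19.560°.
cos H₀ = −tan(+4.6°) tan(+19.560°) = -0.0286, H₀ = 1.5994 rad.
Bracket: H₀ sin φ sin δ + cos φ cos δ sin H₀ = 1.5994×0.08020×0.33479 + 0.99678×0.94229×0.99959 = 0.042944 + 0.938871 = 0.981815.
Q̄ = (S₀/π) × [bracket] = (456/π) × 0.981815 = 142.51 W/m².
Ratio Q̄_A / Q̄_B = 144.36 / 142.51 = 1.013.

Q̄_A / Q̄_B ≈ 1.01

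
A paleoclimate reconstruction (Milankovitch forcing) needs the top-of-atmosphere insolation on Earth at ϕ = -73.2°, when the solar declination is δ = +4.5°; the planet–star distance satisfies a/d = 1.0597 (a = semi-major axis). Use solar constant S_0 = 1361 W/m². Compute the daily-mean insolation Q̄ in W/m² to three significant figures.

Q̄ ≈ 87.6 W/m²

cos h₀ = −tan(-73.2°) tan(+4.500°) = 0.2607, h₀ = 1.3071 rad.
Bracket: h₀ sin ϕ sin δ + cos ϕ cos δ sin h₀ = 1.3071×-0.95732×0.07846 + 0.28903×0.99692×0.96543 = -0.098178 + 0.278179 = 0.180001.
Inverse-square distance factor (a/d)² = 1.0597² = 1.122964.
Q̄ = (S_0/π) × 1.122964 × [bracket] = (1361/π) × 1.122964 × 0.180001 = 87.57 W/m².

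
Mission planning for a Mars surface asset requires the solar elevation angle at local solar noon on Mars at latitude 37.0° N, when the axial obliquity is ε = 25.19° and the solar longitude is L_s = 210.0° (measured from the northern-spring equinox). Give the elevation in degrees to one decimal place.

Solar declination: sin δ = sin ε · sin L_s = sin 25.19° × sin 210.0° = -0.21281, so δ = -12.287°.
At local noon the hour angle is zero, so the zenith angle equals |ϕ − δ| = |+37.0° − (-12.287°)| = 49.287°.
Elevation = 90° − 49.287° = 40.7°.

40.7°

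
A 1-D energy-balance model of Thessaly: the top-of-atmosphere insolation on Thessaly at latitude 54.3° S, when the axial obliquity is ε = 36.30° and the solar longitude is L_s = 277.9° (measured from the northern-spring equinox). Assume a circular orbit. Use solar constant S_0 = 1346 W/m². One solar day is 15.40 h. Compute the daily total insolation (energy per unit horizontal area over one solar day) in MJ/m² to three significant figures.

35.5 MJ/m²

Solar declination: sin δ = sin ε · sin L_s = sin 36.30° × sin 277.9° = -0.58639, so δ = -35.902°.
cos h₀ = −tan(-54.3°) tan(-35.902°) = -1.0074 ≤ −1 ⇒ polar day, h₀ = π.
Bracket: h₀ sin ϕ sin δ + cos ϕ cos δ sin h₀ = 3.1416×-0.81208×-0.58639 + 0.58354×0.81003×0.00000 = 1.496016 + 0.000000 = 1.496016.
Q̄ = (S_0/π) × [bracket] = (1346/π) × 1.496016 = 640.96 W/m².
Daily total = Q̄ × 15.40 h × 3600 s/h = 640.96 × 15.40 × 3600 / 10⁶ = 35.53 MJ/m².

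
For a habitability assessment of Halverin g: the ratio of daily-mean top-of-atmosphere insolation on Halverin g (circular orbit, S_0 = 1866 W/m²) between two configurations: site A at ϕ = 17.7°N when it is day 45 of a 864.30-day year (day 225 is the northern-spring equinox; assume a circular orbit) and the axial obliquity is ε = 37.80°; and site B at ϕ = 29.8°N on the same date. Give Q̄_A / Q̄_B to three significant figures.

— Configuration A (ϕ=+17.7°):
Solar longitude: L_s = 360° × (45 − 225)/864.30 = -74.974°, i.e. -74.974° + 360° = 285.026°.
sin δ = sin 37.80° × sin 285.026° = -0.59195, so δ = -36.296°.
cos h₀ = −tan(+17.7°) tan(-36.296°) = 0.2344, h₀ = 1.3342 rad.
Bracket: h₀ sin ϕ sin δ + cos ϕ cos δ sin h₀ = 1.3342×0.30403×-0.59195 + 0.95266×0.80597×0.97214 = -0.240117 + 0.746424 = 0.506307.
Q̄ = (S_0/π) × [bracket] = (1866/π) × 0.506307 = 300.73 W/m².
— Configuration B (ϕ=+29.8°):
cos h₀ = −tan(+29.8°) tan(-36.296°) = 0.4206, h₀ = 1.1367 rad.
Bracket: h₀ sin ϕ sin δ + cos ϕ cos δ sin h₀ = 1.1367×0.49697×-0.59195 + 0.86777×0.80597×0.90723 = -0.334396 + 0.634514 = 0.300118.
Q̄ = (S_0/π) × [bracket] = (1866/π) × 0.300118 = 178.26 W/m².
Ratio Q̄_A / Q̄_B = 300.73 / 178.26 = 1.687.

Q̄_A / Q̄_B ≈ 1.69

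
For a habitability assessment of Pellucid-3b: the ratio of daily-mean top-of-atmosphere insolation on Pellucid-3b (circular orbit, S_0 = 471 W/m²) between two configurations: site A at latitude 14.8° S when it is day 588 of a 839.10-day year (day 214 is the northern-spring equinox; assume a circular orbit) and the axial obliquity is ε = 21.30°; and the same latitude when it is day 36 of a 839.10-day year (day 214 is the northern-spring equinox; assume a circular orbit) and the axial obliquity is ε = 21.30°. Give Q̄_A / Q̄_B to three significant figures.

— Configuration A (ϕ=-14.8°):
Solar longitude: L_s = 360° × (588 − 214)/839.10 = 160.458°.
sin δ = sin 21.30° × sin 160.458° = 0.12151, so δ = +6.979°.
cos h₀ = −tan(-14.8°) tan(+6.979°) = 0.0323, h₀ = 1.5384 rad.
Bracket: h₀ sin ϕ sin δ + cos ϕ cos δ sin h₀ = 1.5384×-0.25545×0.12151 + 0.96682×0.99259×0.99948 = -0.047752 + 0.959157 = 0.911405.
Q̄ = (S_0/π) × [bracket] = (471/π) × 0.911405 = 136.64 W/m².
— Configuration B (ϕ=-14.8°):
Solar longitude: L_s = 360° × (36 − 214)/839.10 = -76.368°, i.e. -76.368° + 360° = 283.632°.
sin δ = sin 21.30° × sin 283.632° = -0.35302, so δ = -20.672°.
cos h₀ = −tan(-14.8°) tan(-20.672°) = -0.0997, h₀ = 1.6707 rad.
Bracket: h₀ sin ϕ sin δ + cos ϕ cos δ sin h₀ = 1.6707×-0.25545×-0.35302 + 0.96682×0.93562×0.99502 = 0.150662 + 0.900071 = 1.050733.
Q̄ = (S_0/π) × [bracket] = (471/π) × 1.050733 = 157.53 W/m².
Ratio Q̄_A / Q̄_B = 136.64 / 157.53 = 0.8674.

Q̄_A / Q̄_B ≈ 0.867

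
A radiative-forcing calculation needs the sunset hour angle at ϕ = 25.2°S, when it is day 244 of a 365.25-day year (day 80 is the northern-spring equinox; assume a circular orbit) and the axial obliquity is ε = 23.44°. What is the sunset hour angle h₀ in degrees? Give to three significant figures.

h₀ = 86.6°

Solar longitude: L_s = 360° × (244 − 80)/365.25 = 161.643°.
sin δ = sin 23.44° × sin 161.643° = 0.12528, so δ = +7.197°.
cos h₀ = −tan ϕ · tan δ = −tan(-25.2°) × tan(+7.197°) = 0.0594, so h₀ = 1.5113 rad = 86.59°.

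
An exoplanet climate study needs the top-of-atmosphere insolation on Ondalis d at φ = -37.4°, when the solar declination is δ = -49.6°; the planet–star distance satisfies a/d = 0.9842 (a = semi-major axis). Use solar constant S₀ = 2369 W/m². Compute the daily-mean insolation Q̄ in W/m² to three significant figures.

cos H₀ = −tan(-37.4°) tan(-49.600°) = -0.8984, H₀ = 2.6868 rad.
Bracket: H₀ sin φ sin δ + cos φ cos δ sin H₀ = 2.6868×-0.60738×-0.76154 + 0.79441×0.64812×0.43928 = 1.242764 + 0.226173 = 1.468937.
Inverse-square distance factor (a/d)² = 0.9842² = 0.968650.
Q̄ = (S₀/π) × 0.968650 × [bracket] = (2369/π) × 0.968650 × 1.468937 = 1073 W/m².

Q̄ ≈ 1.07e+03 W/m²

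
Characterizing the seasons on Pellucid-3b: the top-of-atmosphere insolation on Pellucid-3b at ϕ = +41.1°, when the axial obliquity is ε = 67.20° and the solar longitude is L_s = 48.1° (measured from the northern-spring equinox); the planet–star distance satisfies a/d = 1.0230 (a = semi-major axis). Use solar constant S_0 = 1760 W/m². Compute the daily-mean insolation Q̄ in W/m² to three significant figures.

Q̄ ≈ 854 W/m²

Solar declination: sin δ = sin ε · sin L_s = sin 67.20° × sin 48.1° = 0.68615, so δ = +43.326°.
cos h₀ = −tan(+41.1°) tan(+43.326°) = -0.8228, h₀ = 2.5372 rad.
Bracket: h₀ sin ϕ sin δ + cos ϕ cos δ sin h₀ = 2.5372×0.65738×0.68615 + 0.75356×0.72746×0.56829 = 1.144433 + 0.311528 = 1.455961.
Inverse-square distance factor (a/d)² = 1.0230² = 1.046529.
Q̄ = (S_0/π) × 1.046529 × [bracket] = (1760/π) × 1.046529 × 1.455961 = 853.6 W/m².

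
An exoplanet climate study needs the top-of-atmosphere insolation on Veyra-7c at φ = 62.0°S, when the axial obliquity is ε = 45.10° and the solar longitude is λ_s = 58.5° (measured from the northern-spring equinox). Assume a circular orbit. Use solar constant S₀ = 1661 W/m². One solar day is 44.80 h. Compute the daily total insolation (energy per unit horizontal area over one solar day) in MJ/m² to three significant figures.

0.00 MJ/m²

Solar declination: sin δ = sin ε · sin λ_s = sin 45.10° × sin 58.5° = 0.60396, so δ = +37.154°.
cos H₀ = −tan(-62.0°) tan(+37.154°) = 1.4252 ≥ 1 ⇒ polar night, H₀ = 0 and Q̄ = 0.
Daily total = Q̄ × 44.80 h × 3600 s/h = 0.00 MJ/m².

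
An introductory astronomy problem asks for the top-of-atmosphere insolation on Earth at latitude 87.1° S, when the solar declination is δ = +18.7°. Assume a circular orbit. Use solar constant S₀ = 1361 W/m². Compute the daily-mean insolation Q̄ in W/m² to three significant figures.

cos H₀ = −tan(-87.1°) tan(+18.700°) = 6.6817 ≥ 1 ⇒ polar night, H₀ = 0 and Q̄ = 0.

Q̄ ≈ 0.00 W/m²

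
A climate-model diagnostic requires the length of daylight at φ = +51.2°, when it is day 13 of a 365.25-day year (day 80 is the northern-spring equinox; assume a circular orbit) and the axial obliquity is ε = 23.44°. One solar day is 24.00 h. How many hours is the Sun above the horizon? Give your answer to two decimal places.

8.13 h

Solar longitude: λ_s = 360° × (13 − 80)/365.25 = -66.037°, i.e. -66.037° + 360° = 293.963°.
sin δ = sin 23.44° × sin 293.963° = -0.36350, so δ = -21.315°.
cos H₀ = −tan φ · tan δ = −tan(+51.2°) × tan(-21.315°) = 0.4853, so H₀ = 1.0641 rad = 60.97°.
Daylight = 2H₀/(2π) × 24.00 h = (1.0641/π) × 24.00 = 8.13 h.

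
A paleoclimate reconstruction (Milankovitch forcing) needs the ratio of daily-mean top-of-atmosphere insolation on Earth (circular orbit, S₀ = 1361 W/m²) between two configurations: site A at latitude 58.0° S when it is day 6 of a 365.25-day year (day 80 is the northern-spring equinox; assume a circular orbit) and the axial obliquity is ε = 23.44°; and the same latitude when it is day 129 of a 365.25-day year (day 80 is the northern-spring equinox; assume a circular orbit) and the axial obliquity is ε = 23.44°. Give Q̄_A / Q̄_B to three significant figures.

Q̄_A / Q̄_B ≈ 6.35

— Configuration A (φ=-58.0°):
Solar longitude: λ_s = 360° × (6 − 80)/365.25 = -72.936°, i.e. -72.936° + 360° = 287.064°.
sin δ = sin 23.44° × sin 287.064° = -0.38028, so δ = -22.351°.
cos H₀ = −tan(-58.0°) tan(-22.351°) = -0.6580, H₀ = 2.2890 rad.
Bracket: H₀ sin φ sin δ + cos φ cos δ sin H₀ = 2.2890×-0.84805×-0.38028 + 0.52992×0.92487×0.75301 = 0.738194 + 0.369056 = 1.107250.
Q̄ = (S₀/π) × [bracket] = (1361/π) × 1.107250 = 479.68 W/m².
— Configuration B (φ=-58.0°):
Solar longitude: λ_s = 360° × (129 − 80)/365.25 = 48.296°.
sin δ = sin 23.44° × sin 48.296° = 0.29698, so δ = +17.277°.
cos H₀ = −tan(-58.0°) tan(+17.277°) = 0.4977, H₀ = 1.0498 rad.
Bracket: H₀ sin φ sin δ + cos φ cos δ sin H₀ = 1.0498×-0.84805×0.29698 + 0.52992×0.95488×0.86733 = -0.264396 + 0.438878 = 0.174482.
Q̄ = (S₀/π) × [bracket] = (1361/π) × 0.174482 = 75.589 W/m².
Ratio Q̄_A / Q̄_B = 479.68 / 75.589 = 6.346.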